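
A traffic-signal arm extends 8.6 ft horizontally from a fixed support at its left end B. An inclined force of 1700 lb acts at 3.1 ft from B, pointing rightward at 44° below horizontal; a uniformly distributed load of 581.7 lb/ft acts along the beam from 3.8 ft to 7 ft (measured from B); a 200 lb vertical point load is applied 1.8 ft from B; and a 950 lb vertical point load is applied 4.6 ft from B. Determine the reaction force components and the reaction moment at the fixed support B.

B_x = -1223 lb, B_y = 4192 lb, M_B = 18440 lb·ft

Resultant of the distributed load: 581.7 × 3.2 = 1861.44 lb at 5.4 ft from B.
ΣF_x = 0: B_x + 1700·cos44° = 0 → B_x = -1223 lb.
ΣF_y = 0: B_y − 1700·sin44° − 581.7·3.2 − 200 − 950 = 0 → B_y = 4192 lb.
ΣM about B: M_B − 1700·sin44°·3.1 − (581.7·3.2)·5.4 − 200·1.8 − 950·4.6 = 0 → M_B = 18440 lb·ft.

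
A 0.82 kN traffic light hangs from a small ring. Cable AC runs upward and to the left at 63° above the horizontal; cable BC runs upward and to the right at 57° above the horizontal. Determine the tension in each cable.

ΣF_x = 0: −T_AC·cos63° + T_BC·cos57° = 0 → T_BC = 0.833562·T_AC.
ΣF_y = 0: T_AC·sin63° + T_BC·sin57° = 0.82.
Substitute: T_AC·(0.891007 + 0.833562·0.838671) = 0.82 → T_AC = 0.515694 ≈ 0.5157 kN.
Then T_BC = 0.833562 × 0.515694 = 0.4299 kN.

T_AC = 0.5157 kN, T_BC = 0.4299 kN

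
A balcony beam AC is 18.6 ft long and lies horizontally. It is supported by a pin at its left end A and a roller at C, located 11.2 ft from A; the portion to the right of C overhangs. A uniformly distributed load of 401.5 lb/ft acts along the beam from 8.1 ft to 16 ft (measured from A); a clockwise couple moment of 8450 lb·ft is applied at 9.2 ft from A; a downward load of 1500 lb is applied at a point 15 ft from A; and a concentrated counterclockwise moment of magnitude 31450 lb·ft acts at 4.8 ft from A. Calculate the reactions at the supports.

A_x = 0, A_y = 1304 lb, C_y = 3368 lb

Resultant of the distributed load: 401.5 × 7.9 = 3171.85 lb at 12.05 ft from A.
Taking moments about A: C_y·11.2 − (401.5·7.9)·12.05 − 8450 − 1500·15 + 31450 = 0 → C_y = 37720.7925/11.2 = 3367.93 ≈ 3368 lb.
ΣF_y = 0: A_y + 3367.93 − 401.5·7.9 − 1500 = 0 → A_y = 1304 lb.
ΣF_x = 0: no horizontal applied forces, so A_x = 0.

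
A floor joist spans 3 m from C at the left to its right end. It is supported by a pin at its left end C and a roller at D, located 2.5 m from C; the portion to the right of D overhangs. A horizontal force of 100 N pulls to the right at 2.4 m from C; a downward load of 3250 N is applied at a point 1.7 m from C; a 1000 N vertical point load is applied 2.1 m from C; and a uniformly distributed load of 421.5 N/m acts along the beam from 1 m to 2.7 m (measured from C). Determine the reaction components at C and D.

C_x = -100.0 N, C_y = 1386 N, D_y = 3580 N

Resultant of the distributed load: 421.5 × 1.7 = 716.55 N at 1.85 m from C.
ΣM about C: D_y·2.5 − 3250·1.7 − 1000·2.1 − (421.5·1.7)·1.85 = 0 → D_y = 8950.6175/2.5 = 3580.25 ≈ 3580 N.
ΣF_y = 0: C_y + 3580.25 − 3250 − 1000 − 421.5·1.7 = 0 → C_y = 1386 N.
ΣF_x = 0: C_x + 100 = 0 → C_x = -100.0 N.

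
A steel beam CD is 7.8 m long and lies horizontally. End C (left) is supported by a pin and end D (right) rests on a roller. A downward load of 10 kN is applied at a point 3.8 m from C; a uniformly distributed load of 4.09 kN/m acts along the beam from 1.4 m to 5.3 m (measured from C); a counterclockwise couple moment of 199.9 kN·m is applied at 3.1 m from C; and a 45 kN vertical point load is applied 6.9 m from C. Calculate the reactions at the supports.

Resultant of the distributed load: 4.09 × 3.9 = 15.951 kN at 3.35 m from C.
ΣM about C: D_y·7.8 − 10·3.8 − (4.09·3.9)·3.35 + 199.9 − 45·6.9 = 0 → D_y = 202.03585/7.8 = 25.902 ≈ 25.90 kN.
ΣF_y = 0: C_y + 25.902 − 10 − 4.09·3.9 − 45 = 0 → C_y = 45.05 kN.
ΣF_x = 0: no horizontal applied forces, so C_x = 0.

C_x = 0, C_y = 45.05 kN, D_y = 25.90 kN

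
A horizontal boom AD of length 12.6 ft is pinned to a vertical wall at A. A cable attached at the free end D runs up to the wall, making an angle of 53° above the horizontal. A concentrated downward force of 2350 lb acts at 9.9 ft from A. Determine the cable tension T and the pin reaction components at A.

ΣM about A: T·sin53°·12.6 − 2350·9.9 = 0 → T = 23265/(12.6·0.798636) = 2311.98 ≈ 2312 lb.
ΣF_x = 0: A_x − T·cos53° = 0 → A_x = 2311.98 × 0.601815 = 1391 lb.
ΣF_y = 0: A_y + T·sin53° − 2350 = 0 → A_y = 2350 − 2311.98 × 0.798636 = 503.6 lb.

T = 2312 lb, A_x = 1391 lb, A_y = 503.6 lb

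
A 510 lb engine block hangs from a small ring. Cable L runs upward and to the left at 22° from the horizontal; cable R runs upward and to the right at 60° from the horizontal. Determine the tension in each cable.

T_L = 257.5 lb, T_R = 477.5 lb

ΣF_x = 0: −T_L·cos22° + T_R·cos60° = 0 → T_R = 1.85437·T_L.
ΣF_y = 0: T_L·sin22° + T_R·sin60° = 510.
Substitute: T_L·(0.374607 + 1.85437·0.866025) = 510 → T_L = 257.506 ≈ 257.5 lb.
Then T_R = 1.85437 × 257.506 = 477.5 lb.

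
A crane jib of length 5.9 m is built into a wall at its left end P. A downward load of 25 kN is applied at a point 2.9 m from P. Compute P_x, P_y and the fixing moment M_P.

ΣF_x = 0: P_x = 0.
ΣF_y = 0: P_y − 25 = 0 → P_y = 25.00 kN.
ΣM about P: M_P − 25·2.9 = 0 → M_P = 72.50 kN·m.

P_x = 0, P_y = 25.00 kN, M_P = 72.50 kN·m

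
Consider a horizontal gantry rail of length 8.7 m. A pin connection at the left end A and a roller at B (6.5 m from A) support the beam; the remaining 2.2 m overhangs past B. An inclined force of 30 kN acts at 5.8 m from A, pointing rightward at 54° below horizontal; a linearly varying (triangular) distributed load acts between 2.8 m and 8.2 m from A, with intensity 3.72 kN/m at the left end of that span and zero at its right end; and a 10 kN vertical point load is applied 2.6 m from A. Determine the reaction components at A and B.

Resultant of the triangular load: ½ × 3.72 × 5.4 = 10.044 kN, acting at 4.6 m from A (one-third of the span from the peak).
Moments about A: B_y·6.5 − 30·sin54°·5.8 − (½·3.72·5.4)·4.6 − 10·2.6 = 0 → B_y = 212.971/6.5 = 32.7648 ≈ 32.76 kN.
ΣF_y = 0: A_y + 32.7648 − 30·sin54° − ½·3.72·5.4 − 10 = 0 → A_y = 11.55 kN.
ΣF_x = 0: A_x + 30·cos54° = 0 → A_x = -17.63 kN.

A_x = -17.63 kN, A_y = 11.55 kN, B_y = 32.76 kN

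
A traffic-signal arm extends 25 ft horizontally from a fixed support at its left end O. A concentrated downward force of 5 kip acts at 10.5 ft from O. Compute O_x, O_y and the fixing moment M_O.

ΣF_x = 0: O_x = 0.
ΣF_y = 0: O_y − 5 = 0 → O_y = 5.000 kip.
ΣM about O: M_O − 5·10.5 = 0 → M_O = 52.50 kip·ft.

O_x = 0, O_y = 5.000 kip, M_O = 52.50 kip·ft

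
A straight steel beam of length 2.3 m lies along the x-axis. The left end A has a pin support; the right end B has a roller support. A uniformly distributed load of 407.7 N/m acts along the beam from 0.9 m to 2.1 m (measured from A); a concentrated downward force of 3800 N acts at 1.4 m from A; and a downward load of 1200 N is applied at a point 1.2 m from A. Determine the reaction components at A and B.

Resultant of the distributed load: 407.7 × 1.2 = 489.24 N at 1.5 m from A.
Moments about A: B_y·2.3 − (407.7·1.2)·1.5 − 3800·1.4 − 1200·1.2 = 0 → B_y = 7493.86/2.3 = 3258.2 ≈ 3258 N.
ΣF_y = 0: A_y + 3258.2 − 407.7·1.2 − 3800 − 1200 = 0 → A_y = 2231 N.
ΣF_x = 0: no horizontal applied forces, so A_x = 0.

A_x = 0, A_y = 2231 N, B_y = 3258 N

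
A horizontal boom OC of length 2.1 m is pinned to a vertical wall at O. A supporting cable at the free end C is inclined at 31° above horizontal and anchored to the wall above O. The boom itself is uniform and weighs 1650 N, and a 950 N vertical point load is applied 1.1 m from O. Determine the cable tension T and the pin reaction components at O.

ΣM about O: T·sin31°·2.1 − 1650·1.05 − 950·1.1 = 0 → T = 2777.5/(2.1·0.515038) = 2568 N.
ΣF_x = 0: O_x − T·cos31° = 0 → O_x = 2568 × 0.857167 = 2201 N.
ΣF_y = 0: O_y + T·sin31° − 1650 − 950 = 0 → O_y = 2600 − 2568 × 0.515038 = 1277 N.

T = 2568 N, O_x = 2201 N, O_y = 1277 N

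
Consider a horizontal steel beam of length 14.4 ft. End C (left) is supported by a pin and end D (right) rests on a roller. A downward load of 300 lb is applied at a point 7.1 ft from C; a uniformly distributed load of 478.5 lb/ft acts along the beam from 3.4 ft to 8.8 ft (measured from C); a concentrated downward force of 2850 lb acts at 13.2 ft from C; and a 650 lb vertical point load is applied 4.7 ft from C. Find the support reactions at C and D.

C_x = 0, C_y = 2317 lb, D_y = 4067 lb

Resultant of the distributed load: 478.5 × 5.4 = 2583.9 lb at 6.1 ft from C.
Moments about C: D_y·14.4 − 300·7.1 − (478.5·5.4)·6.1 − 2850·13.2 − 650·4.7 = 0 → D_y = 58566.79/14.4 = 4067.14 ≈ 4067 lb.
ΣF_y = 0: C_y + 4067.14 − 300 − 478.5·5.4 − 2850 − 650 = 0 → C_y = 2317 lb.
ΣF_x = 0: no horizontal applied forces, so C_x = 0.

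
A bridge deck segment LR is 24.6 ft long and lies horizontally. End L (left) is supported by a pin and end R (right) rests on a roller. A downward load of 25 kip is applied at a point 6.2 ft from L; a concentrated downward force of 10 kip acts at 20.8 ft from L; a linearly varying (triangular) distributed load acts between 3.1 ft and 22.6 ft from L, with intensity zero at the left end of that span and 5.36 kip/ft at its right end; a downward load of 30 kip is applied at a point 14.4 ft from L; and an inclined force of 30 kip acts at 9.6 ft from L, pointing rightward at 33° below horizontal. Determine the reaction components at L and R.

Resultant of the triangular load: ½ × 5.36 × 19.5 = 52.26 kip, acting at 16.1 ft from L (one-third of the span from the peak).
ΣM about L: R_y·24.6 − 25·6.2 − 10·20.8 − (½·5.36·19.5)·16.1 − 30·14.4 − 30·sin33°·9.6 = 0 → R_y = 1793.24/24.6 = 72.8959 ≈ 72.90 kip.
ΣF_y = 0: L_y + 72.8959 − 25 − 10 − ½·5.36·19.5 − 30 − 30·sin33° = 0 → L_y = 60.70 kip.
ΣF_x = 0: L_x + 30·cos33° = 0 → L_x = -25.16 kip.

L_x = -25.16 kip, L_y = 60.70 kip, R_y = 72.90 kip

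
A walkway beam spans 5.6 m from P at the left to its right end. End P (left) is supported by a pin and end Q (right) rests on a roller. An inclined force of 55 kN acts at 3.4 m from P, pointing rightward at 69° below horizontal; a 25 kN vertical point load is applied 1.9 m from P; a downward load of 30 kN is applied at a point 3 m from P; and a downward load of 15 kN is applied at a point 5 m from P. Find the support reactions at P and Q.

ΣM about P: Q_y·5.6 − 55·sin69°·3.4 − 25·1.9 − 30·3 − 15·5 = 0 → Q_y = 387.08/5.6 = 69.1214 ≈ 69.12 kN.
ΣF_y = 0: P_y + 69.1214 − 55·sin69° − 25 − 30 − 15 = 0 → P_y = 52.23 kN.
ΣF_x = 0: P_x + 55·cos69° = 0 → P_x = -19.71 kN.

P_x = -19.71 kN, P_y = 52.23 kN, Q_y = 69.12 kN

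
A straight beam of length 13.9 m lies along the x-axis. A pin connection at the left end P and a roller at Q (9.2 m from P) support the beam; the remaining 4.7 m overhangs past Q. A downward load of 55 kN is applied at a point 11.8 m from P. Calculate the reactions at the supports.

Taking moments about P: Q_y·9.2 − 55·11.8 = 0 → Q_y = 649/9.2 = 70.5435 ≈ 70.54 kN.
ΣF_y = 0: P_y + 70.5435 − 55 = 0 → P_y = -15.54 kN.
ΣF_x = 0: no horizontal applied forces, so P_x = 0.

P_x = 0, P_y = -15.54 kN, Q_y = 70.54 kN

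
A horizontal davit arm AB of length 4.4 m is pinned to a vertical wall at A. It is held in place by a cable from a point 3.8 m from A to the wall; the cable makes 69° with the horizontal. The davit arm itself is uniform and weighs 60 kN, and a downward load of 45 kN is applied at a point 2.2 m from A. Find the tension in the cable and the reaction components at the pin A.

T = 65.11 kN, A_x = 23.33 kN, A_y = 44.21 kN

ΣM about A: T·sin69°·3.8 − 60·2.2 − 45·2.2 = 0 → T = 231/(3.8·0.93358) = 65.1144 ≈ 65.11 kN.
ΣF_x = 0: A_x − T·cos69° = 0 → A_x = 65.1144 × 0.358368 = 23.33 kN.
ΣF_y = 0: A_y + T·sin69° − 60 − 45 = 0 → A_y = 105 − 65.1144 × 0.93358 = 44.21 kN.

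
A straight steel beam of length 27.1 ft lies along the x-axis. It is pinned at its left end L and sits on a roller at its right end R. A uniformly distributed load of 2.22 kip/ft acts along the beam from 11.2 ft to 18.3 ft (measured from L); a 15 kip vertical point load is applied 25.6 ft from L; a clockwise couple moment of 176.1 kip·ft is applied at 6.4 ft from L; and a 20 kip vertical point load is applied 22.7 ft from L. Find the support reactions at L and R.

Resultant of the distributed load: 2.22 × 7.1 = 15.762 kip at 14.75 ft from L.
Taking moments about L: R_y·27.1 − (2.22·7.1)·14.75 − 15·25.6 − 176.1 − 20·22.7 = 0 → R_y = 1246.5895/27.1 = 45.9996 ≈ 46.00 kip.
ΣF_y = 0: L_y + 45.9996 − 2.22·7.1 − 15 − 20 = 0 → L_y = 4.762 kip.
ΣF_x = 0: no horizontal applied forces, so L_x = 0.

L_x = 0, L_y = 4.762 kip, R_y = 46.00 kip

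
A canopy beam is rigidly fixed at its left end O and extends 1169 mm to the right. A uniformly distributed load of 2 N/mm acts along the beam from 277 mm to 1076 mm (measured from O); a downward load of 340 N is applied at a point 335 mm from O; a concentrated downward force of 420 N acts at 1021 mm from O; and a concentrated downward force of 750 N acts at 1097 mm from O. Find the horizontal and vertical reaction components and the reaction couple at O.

O_x = 0, O_y = 3108 N, M_O = 2447000 N·mm

Resultant of the distributed load: 2 × 799 = 1598 N at 676.5 mm from O.
ΣF_x = 0: O_x = 0.
ΣF_y = 0: O_y − 2·799 − 340 − 420 − 750 = 0 → O_y = 3108 N.
ΣM about O: M_O − (2·799)·676.5 − 340·335 − 420·1021 − 750·1097 = 0 → M_O = 2447000 N·mm.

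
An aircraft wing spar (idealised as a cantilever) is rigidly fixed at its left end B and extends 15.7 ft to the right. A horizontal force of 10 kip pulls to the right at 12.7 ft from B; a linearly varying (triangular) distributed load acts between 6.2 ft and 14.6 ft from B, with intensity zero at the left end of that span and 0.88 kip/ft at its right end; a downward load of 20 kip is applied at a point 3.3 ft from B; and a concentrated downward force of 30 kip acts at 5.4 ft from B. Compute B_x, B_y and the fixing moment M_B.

B_x = -10.00 kip, B_y = 53.70 kip, M_B = 271.6 kip·ft

Resultant of the triangular load: ½ × 0.88 × 8.4 = 3.696 kip, acting at 11.8 ft from B (one-third of the span from the peak).
ΣF_x = 0: B_x + 10 = 0 → B_x = -10.00 kip.
ΣF_y = 0: B_y − ½·0.88·8.4 − 20 − 30 = 0 → B_y = 53.70 kip.
ΣM about B: M_B − (½·0.88·8.4)·11.8 − 20·3.3 − 30·5.4 = 0 → M_B = 271.6 kip·ft.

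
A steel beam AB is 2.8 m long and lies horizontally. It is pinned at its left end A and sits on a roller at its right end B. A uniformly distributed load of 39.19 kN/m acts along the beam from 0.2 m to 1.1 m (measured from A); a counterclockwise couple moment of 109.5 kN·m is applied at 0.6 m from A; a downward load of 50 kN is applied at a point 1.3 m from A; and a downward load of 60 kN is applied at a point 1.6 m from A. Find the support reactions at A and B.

A_x = 0, A_y = 118.7 kN, B_y = 26.58 kN

Resultant of the distributed load: 39.19 × 0.9 = 35.271 kN at 0.65 m from A.
Moments about A: B_y·2.8 − (39.19·0.9)·0.65 + 109.5 − 50·1.3 − 60·1.6 = 0 → B_y = 74.42615/2.8 = 26.5808 ≈ 26.58 kN.
ΣF_y = 0: A_y + 26.5808 − 39.19·0.9 − 50 − 60 = 0 → A_y = 118.7 kN.
ΣF_x = 0: no horizontal applied forces, so A_x = 0.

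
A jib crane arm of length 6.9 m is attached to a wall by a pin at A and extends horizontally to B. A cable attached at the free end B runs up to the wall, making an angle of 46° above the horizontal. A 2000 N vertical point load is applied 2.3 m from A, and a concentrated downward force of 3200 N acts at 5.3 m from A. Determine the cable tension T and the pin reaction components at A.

T = 4344 N, A_x = 3017 N, A_y = 2075 N

ΣM about A: T·sin46°·6.9 − 2000·2.3 − 3200·5.3 = 0 → T = 21560/(6.9·0.71934) = 4343.76 ≈ 4344 N.
ΣF_x = 0: A_x − T·cos46° = 0 → A_x = 4343.76 × 0.694658 = 3017 N.
ΣF_y = 0: A_y + T·sin46° − 2000 − 3200 = 0 → A_y = 5200 − 4343.76 × 0.71934 = 2075 N.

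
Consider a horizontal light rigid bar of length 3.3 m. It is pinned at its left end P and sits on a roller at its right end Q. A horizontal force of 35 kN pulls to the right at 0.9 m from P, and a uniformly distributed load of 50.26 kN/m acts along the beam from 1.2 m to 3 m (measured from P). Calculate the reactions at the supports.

P_x = -35.00 kN, P_y = 32.90 kN, Q_y = 57.57 kN

Resultant of the distributed load: 50.26 × 1.8 = 90.468 kN at 2.1 m from P.
Taking moments about P: Q_y·3.3 − (50.26·1.8)·2.1 = 0 → Q_y = 189.9828/3.3 = 57.5705 ≈ 57.57 kN.
ΣF_y = 0: P_y + 57.5705 − 50.26·1.8 = 0 → P_y = 32.90 kN.
ΣF_x = 0: P_x + 35 = 0 → P_x = -35.00 kN.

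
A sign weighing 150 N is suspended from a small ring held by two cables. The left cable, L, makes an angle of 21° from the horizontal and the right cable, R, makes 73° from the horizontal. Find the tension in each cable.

T_L = 43.96 N, T_R = 140.4 N

ΣF_x = 0: −T_L·cos21° + T_R·cos73° = 0 → T_R = 3.19313·T_L.
ΣF_y = 0: T_L·sin21° + T_R·sin73° = 150.
Substitute: T_L·(0.358368 + 3.19313·0.956305) = 150 → T_L = 43.9628 ≈ 43.96 N.
Then T_R = 3.19313 × 43.9628 = 140.4 N.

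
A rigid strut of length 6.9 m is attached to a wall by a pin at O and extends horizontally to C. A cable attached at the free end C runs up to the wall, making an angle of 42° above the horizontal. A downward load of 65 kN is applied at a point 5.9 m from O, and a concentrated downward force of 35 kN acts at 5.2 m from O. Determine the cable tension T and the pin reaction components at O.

ΣM about O: T·sin42°·6.9 − 65·5.9 − 35·5.2 = 0 → T = 565.5/(6.9·0.669131) = 122.482 ≈ 122.5 kN.
ΣF_x = 0: O_x − T·cos42° = 0 → O_x = 122.482 × 0.743145 = 91.02 kN.
ΣF_y = 0: O_y + T·sin42° − 65 − 35 = 0 → O_y = 100 − 122.482 × 0.669131 = 18.04 kN.

T = 122.5 kN, O_x = 91.02 kN, O_y = 18.04 kN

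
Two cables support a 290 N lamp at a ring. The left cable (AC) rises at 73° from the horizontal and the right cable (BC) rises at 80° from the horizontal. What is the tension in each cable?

ΣF_x = 0: −T_AC·cos73° + T_BC·cos80° = 0 → T_BC = 1.6837·T_AC.
ΣF_y = 0: T_AC·sin73° + T_BC·sin80° = 290.
Substitute: T_AC·(0.956305 + 1.6837·0.984808) = 290 → T_AC = 110.923 ≈ 110.9 N.
Then T_BC = 1.6837 × 110.923 = 186.8 N.

T_AC = 110.9 N, T_BC = 186.8 N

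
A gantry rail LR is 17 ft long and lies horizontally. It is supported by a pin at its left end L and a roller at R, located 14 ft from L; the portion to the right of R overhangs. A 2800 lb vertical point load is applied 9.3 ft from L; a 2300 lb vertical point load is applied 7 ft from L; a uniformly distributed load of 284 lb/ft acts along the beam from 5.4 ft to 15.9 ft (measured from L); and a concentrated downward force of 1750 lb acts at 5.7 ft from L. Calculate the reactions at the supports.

L_x = 0, L_y = 3841 lb, R_y = 5991 lb

Resultant of the distributed load: 284 × 10.5 = 2982 lb at 10.65 ft from L.
Moments about L: R_y·14 − 2800·9.3 − 2300·7 − (284·10.5)·10.65 − 1750·5.7 = 0 → R_y = 83873.3/14 = 5990.95 ≈ 5991 lb.
ΣF_y = 0: L_y + 5990.95 − 2800 − 2300 − 284·10.5 − 1750 = 0 → L_y = 3841 lb.
ΣF_x = 0: no horizontal applied forces, so L_x = 0.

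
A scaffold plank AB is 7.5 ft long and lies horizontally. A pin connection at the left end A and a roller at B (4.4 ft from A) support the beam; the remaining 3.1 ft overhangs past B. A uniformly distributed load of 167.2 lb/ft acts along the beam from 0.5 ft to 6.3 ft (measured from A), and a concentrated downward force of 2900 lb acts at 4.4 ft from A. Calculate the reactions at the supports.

Resultant of the distributed load: 167.2 × 5.8 = 969.76 lb at 3.4 ft from A.
Taking moments about A: B_y·4.4 − (167.2·5.8)·3.4 − 2900·4.4 = 0 → B_y = 16057.184/4.4 = 3649.36 ≈ 3649 lb.
ΣF_y = 0: A_y + 3649.36 − 167.2·5.8 − 2900 = 0 → A_y = 220.4 lb.
ΣF_x = 0: no horizontal applied forces, so A_x = 0.

A_x = 0, A_y = 220.4 lb, B_y = 3649 lb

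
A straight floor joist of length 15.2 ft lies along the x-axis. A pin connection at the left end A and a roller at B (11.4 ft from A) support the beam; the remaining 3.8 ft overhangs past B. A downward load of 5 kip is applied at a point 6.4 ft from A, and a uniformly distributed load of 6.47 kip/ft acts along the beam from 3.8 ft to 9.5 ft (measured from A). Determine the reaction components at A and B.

A_x = 0, A_y = 17.56 kip, B_y = 24.32 kip

Resultant of the distributed load: 6.47 × 5.7 = 36.879 kip at 6.65 ft from A.
Taking moments about A: B_y·11.4 − 5·6.4 − (6.47·5.7)·6.65 = 0 → B_y = 277.24535/11.4 = 24.3198 ≈ 24.32 kip.
ΣF_y = 0: A_y + 24.3198 − 5 − 6.47·5.7 = 0 → A_y = 17.56 kip.
ΣF_x = 0: no horizontal applied forces, so A_x = 0.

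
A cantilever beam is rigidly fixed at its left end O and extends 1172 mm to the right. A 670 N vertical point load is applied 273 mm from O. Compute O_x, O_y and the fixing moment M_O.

O_x = 0, O_y = 670.0 N, M_O = 182900 N·mm

ΣF_x = 0: O_x = 0.
ΣF_y = 0: O_y − 670 = 0 → O_y = 670.0 N.
ΣM about O: M_O − 670·273 = 0 → M_O = 182900 N·mm.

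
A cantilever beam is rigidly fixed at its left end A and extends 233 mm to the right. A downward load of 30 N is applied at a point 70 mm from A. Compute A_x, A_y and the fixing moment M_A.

ΣF_x = 0: A_x = 0.
ΣF_y = 0: A_y − 30 = 0 → A_y = 30.00 N.
ΣM about A: M_A − 30·70 = 0 → M_A = 2100 N·mm.

A_x = 0, A_y = 30.00 N, M_A = 2100 N·mm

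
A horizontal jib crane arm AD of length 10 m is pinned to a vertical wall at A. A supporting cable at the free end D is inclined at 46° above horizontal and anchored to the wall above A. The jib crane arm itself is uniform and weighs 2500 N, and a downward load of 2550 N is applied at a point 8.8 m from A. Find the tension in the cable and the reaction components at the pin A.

ΣM about A: T·sin46°·10 − 2500·5 − 2550·8.8 = 0 → T = 34940/(10·0.71934) = 4857.23 ≈ 4857 N.
ΣF_x = 0: A_x − T·cos46° = 0 → A_x = 4857.23 × 0.694658 = 3374 N.
ΣF_y = 0: A_y + T·sin46° − 2500 − 2550 = 0 → A_y = 5050 − 4857.23 × 0.71934 = 1556 N.

T = 4857 N, A_x = 3374 N, A_y = 1556 N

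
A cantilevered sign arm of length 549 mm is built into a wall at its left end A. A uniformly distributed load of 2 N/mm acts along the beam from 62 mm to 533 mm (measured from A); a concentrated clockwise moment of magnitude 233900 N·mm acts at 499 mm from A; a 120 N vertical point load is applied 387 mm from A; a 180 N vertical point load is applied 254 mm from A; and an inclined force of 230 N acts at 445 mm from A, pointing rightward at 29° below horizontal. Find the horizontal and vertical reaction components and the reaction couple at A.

Resultant of the distributed load: 2 × 471 = 942 N at 297.5 mm from A.
ΣF_x = 0: A_x + 230·cos29° = 0 → A_x = -201.2 N.
ΣF_y = 0: A_y − 2·471 − 120 − 180 − 230·sin29° = 0 → A_y = 1354 N.
ΣM about A: M_A − (2·471)·297.5 − 233900 − 120·387 − 180·254 − 230·sin29°·445 = 0 → M_A = 655900 N·mm.

A_x = -201.2 N, A_y = 1354 N, M_A = 655900 N·mm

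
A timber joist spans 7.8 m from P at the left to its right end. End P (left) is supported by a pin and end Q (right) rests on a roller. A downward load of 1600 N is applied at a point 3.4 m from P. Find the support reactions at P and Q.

P_x = 0, P_y = 902.6 N, Q_y = 697.4 N

ΣM about P: Q_y·7.8 − 1600·3.4 = 0 → Q_y = 5440/7.8 = 697.436 ≈ 697.4 N.
ΣF_y = 0: P_y + 697.436 − 1600 = 0 → P_y = 902.6 N.
ΣF_x = 0: no horizontal applied forces, so P_x = 0.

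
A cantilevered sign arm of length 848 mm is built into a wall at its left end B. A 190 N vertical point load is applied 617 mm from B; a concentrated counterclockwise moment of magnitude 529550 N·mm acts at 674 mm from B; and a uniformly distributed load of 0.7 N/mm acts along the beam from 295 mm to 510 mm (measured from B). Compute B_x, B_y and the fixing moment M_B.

B_x = 0, B_y = 340.5 N, M_B = -351700 N·mm

Resultant of the distributed load: 0.7 × 215 = 150.5 N at 402.5 mm from B.
ΣF_x = 0: B_x = 0.
ΣF_y = 0: B_y − 190 − 0.7·215 = 0 → B_y = 340.5 N.
ΣM about B: M_B − 190·617 + 529550 − (0.7·215)·402.5 = 0 → M_B = -351700 N·mm.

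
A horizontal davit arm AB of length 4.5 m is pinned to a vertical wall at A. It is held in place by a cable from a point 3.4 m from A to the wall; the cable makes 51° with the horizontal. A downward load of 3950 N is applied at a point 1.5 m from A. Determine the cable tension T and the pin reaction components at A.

T = 2242 N, A_x = 1411 N, A_y = 2207 N

ΣM about A: T·sin51°·3.4 − 3950·1.5 = 0 → T = 5925/(3.4·0.777146) = 2242.37 ≈ 2242 N.
ΣF_x = 0: A_x − T·cos51° = 0 → A_x = 2242.37 × 0.62932 = 1411 N.
ΣF_y = 0: A_y + T·sin51° − 3950 = 0 → A_y = 3950 − 2242.37 × 0.777146 = 2207 N.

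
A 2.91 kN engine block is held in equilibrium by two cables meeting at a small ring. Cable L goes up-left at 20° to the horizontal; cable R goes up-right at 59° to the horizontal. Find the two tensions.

ΣF_x = 0: −T_L·cos20° + T_R·cos59° = 0 → T_R = 1.82451·T_L.
ΣF_y = 0: T_L·sin20° + T_R·sin59° = 2.91.
Substitute: T_L·(0.34202 + 1.82451·0.857167) = 2.91 → T_L = 1.52681 ≈ 1.527 kN.
Then T_R = 1.82451 × 1.52681 = 2.786 kN.

T_L = 1.527 kN, T_R = 2.786 kN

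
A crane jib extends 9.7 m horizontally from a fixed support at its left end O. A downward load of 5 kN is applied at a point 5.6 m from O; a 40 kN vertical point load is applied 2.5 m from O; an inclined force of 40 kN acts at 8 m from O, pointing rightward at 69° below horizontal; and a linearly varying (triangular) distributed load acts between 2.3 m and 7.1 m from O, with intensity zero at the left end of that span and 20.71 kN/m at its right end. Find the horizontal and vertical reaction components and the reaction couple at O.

Resultant of the triangular load: ½ × 20.71 × 4.8 = 49.704 kN, acting at 5.5 m from O (one-third of the span from the peak).
ΣF_x = 0: O_x + 40·cos69° = 0 → O_x = -14.33 kN.
ΣF_y = 0: O_y − 5 − 40 − 40·sin69° − ½·20.71·4.8 = 0 → O_y = 132.0 kN.
ΣM about O: M_O − 5·5.6 − 40·2.5 − 40·sin69°·8 − (½·20.71·4.8)·5.5 = 0 → M_O = 700.1 kN·m.

O_x = -14.33 kN, O_y = 132.0 kN, M_O = 700.1 kN·m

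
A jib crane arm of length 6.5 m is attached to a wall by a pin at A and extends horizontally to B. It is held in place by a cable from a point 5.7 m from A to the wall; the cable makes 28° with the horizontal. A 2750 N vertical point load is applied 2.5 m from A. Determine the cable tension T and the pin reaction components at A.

ΣM about A: T·sin28°·5.7 − 2750·2.5 = 0 → T = 6875/(5.7·0.469472) = 2569.14 ≈ 2569 N.
ΣF_x = 0: A_x − T·cos28° = 0 → A_x = 2569.14 × 0.882948 = 2268 N.
ΣF_y = 0: A_y + T·sin28° − 2750 = 0 → A_y = 2750 − 2569.14 × 0.469472 = 1544 N.

T = 2569 N, A_x = 2268 N, A_y = 1544 N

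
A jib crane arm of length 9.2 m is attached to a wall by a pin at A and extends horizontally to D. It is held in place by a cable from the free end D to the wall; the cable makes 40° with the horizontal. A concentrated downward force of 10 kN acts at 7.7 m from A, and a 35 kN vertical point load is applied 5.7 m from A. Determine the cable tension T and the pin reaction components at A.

ΣM about A: T·sin40°·9.2 − 10·7.7 − 35·5.7 = 0 → T = 276.5/(9.2·0.642788) = 46.7562 ≈ 46.76 kN.
ΣF_x = 0: A_x − T·cos40° = 0 → A_x = 46.7562 × 0.766044 = 35.82 kN.
ΣF_y = 0: A_y + T·sin40° − 10 − 35 = 0 → A_y = 45 − 46.7562 × 0.642788 = 14.95 kN.

T = 46.76 kN, A_x = 35.82 kN, A_y = 14.95 kN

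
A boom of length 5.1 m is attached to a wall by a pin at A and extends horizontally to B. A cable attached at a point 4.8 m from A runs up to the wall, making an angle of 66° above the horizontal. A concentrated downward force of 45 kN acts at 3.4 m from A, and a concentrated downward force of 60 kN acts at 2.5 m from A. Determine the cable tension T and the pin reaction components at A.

ΣM about A: T·sin66°·4.8 − 45·3.4 − 60·2.5 = 0 → T = 303/(4.8·0.913545) = 69.0989 ≈ 69.10 kN.
ΣF_x = 0: A_x − T·cos66° = 0 → A_x = 69.0989 × 0.406737 = 28.11 kN.
ΣF_y = 0: A_y + T·sin66° − 45 − 60 = 0 → A_y = 105 − 69.0989 × 0.913545 = 41.88 kN.

T = 69.10 kN, A_x = 28.11 kN, A_y = 41.88 kN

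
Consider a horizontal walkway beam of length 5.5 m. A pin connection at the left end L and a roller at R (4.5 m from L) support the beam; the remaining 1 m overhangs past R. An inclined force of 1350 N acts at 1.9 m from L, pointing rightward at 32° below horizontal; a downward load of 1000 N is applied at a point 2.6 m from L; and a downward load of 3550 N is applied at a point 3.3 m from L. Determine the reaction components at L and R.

L_x = -1145 N, L_y = 1782 N, R_y = 3483 N

Moments about L: R_y·4.5 − 1350·sin32°·1.9 − 1000·2.6 − 3550·3.3 = 0 → R_y = 15674.2/4.5 = 3483.16 ≈ 3483 N.
ΣF_y = 0: L_y + 3483.16 − 1350·sin32° − 1000 − 3550 = 0 → L_y = 1782 N.
ΣF_x = 0: L_x + 1350·cos32° = 0 → L_x = -1145 N.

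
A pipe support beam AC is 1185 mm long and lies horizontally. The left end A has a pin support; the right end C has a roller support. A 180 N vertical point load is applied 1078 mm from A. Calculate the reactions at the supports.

A_x = 0, A_y = 16.25 N, C_y = 163.7 N

Taking moments about A: C_y·1185 − 180·1078 = 0 → C_y = 194040/1185 = 163.747 ≈ 163.7 N.
ΣF_y = 0: A_y + 163.747 − 180 = 0 → A_y = 16.25 N.
ΣF_x = 0: no horizontal applied forces, so A_x = 0.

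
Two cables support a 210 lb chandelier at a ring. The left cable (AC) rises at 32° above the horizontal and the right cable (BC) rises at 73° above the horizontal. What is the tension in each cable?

ΣF_x = 0: −T_AC·cos32° + T_BC·cos73° = 0 → T_BC = 2.90058·T_AC.
ΣF_y = 0: T_AC·sin32° + T_BC·sin73° = 210.
Substitute: T_AC·(0.529919 + 2.90058·0.956305) = 210 → T_AC = 63.564 ≈ 63.56 lb.
Then T_BC = 2.90058 × 63.564 = 184.4 lb.

T_AC = 63.56 lb, T_BC = 184.4 lb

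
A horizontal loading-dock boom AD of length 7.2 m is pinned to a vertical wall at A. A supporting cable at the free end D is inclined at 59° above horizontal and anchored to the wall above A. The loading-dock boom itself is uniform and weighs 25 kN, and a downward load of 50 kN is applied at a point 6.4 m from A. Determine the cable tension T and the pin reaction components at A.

T = 66.43 kN, A_x = 34.22 kN, A_y = 18.06 kN

ΣM about A: T·sin59°·7.2 − 25·3.6 − 50·6.4 = 0 → T = 410/(7.2·0.857167) = 66.4333 ≈ 66.43 kN.
ΣF_x = 0: A_x − T·cos59° = 0 → A_x = 66.4333 × 0.515038 = 34.22 kN.
ΣF_y = 0: A_y + T·sin59° − 25 − 50 = 0 → A_y = 75 − 66.4333 × 0.857167 = 18.06 kN.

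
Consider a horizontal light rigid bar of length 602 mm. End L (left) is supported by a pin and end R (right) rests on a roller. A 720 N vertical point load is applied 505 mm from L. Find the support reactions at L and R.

ΣM about L: R_y·602 − 720·505 = 0 → R_y = 363600/602 = 603.987 ≈ 604.0 N.
ΣF_y = 0: L_y + 603.987 − 720 = 0 → L_y = 116.0 N.
ΣF_x = 0: no horizontal applied forces, so L_x = 0.

L_x = 0, L_y = 116.0 N, R_y = 604.0 N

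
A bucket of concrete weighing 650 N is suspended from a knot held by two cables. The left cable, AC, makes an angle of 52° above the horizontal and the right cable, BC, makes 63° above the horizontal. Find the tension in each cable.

T_AC = 325.6 N, T_BC = 441.5 N

ΣF_x = 0: −T_AC·cos52° + T_BC·cos63° = 0 → T_BC = 1.35611·T_AC.
ΣF_y = 0: T_AC·sin52° + T_BC·sin63° = 650.
Substitute: T_AC·(0.788011 + 1.35611·0.891007) = 650 → T_AC = 325.6 N.
Then T_BC = 1.35611 × 325.6 = 441.5 N.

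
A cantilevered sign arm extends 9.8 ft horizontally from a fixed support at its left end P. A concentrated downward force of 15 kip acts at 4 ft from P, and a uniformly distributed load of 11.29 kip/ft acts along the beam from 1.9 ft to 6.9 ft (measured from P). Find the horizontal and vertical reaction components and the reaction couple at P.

Resultant of the distributed load: 11.29 × 5 = 56.45 kip at 4.4 ft from P.
ΣF_x = 0: P_x = 0.
ΣF_y = 0: P_y − 15 − 11.29·5 = 0 → P_y = 71.45 kip.
ΣM about P: M_P − 15·4 − (11.29·5)·4.4 = 0 → M_P = 308.4 kip·ft.

P_x = 0, P_y = 71.45 kip, M_P = 308.4 kip·ft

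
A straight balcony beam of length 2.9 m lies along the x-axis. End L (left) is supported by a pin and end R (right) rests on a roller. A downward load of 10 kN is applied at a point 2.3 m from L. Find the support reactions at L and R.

L_x = 0, L_y = 2.069 kN, R_y = 7.931 kN

Taking moments about L: R_y·2.9 − 10·2.3 = 0 → R_y = 23/2.9 = 7.93103 ≈ 7.931 kN.
ΣF_y = 0: L_y + 7.93103 − 10 = 0 → L_y = 2.069 kN.
ΣF_x = 0: no horizontal applied forces, so L_x = 0.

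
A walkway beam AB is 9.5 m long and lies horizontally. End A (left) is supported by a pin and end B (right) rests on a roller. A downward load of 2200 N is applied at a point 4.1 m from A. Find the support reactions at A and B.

ΣM about A: B_y·9.5 − 2200·4.1 = 0 → B_y = 9020/9.5 = 949.474 ≈ 949.5 N.
ΣF_y = 0: A_y + 949.474 − 2200 = 0 → A_y = 1251 N.
ΣF_x = 0: no horizontal applied forces, so A_x = 0.

A_x = 0, A_y = 1251 N, B_y = 949.5 N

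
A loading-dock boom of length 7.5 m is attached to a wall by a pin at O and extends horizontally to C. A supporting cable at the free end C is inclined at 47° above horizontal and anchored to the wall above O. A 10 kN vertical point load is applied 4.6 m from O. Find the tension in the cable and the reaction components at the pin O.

T = 8.386 kN, O_x = 5.719 kN, O_y = 3.867 kN

ΣM about O: T·sin47°·7.5 − 10·4.6 = 0 → T = 46/(7.5·0.731354) = 8.38627 ≈ 8.386 kN.
ΣF_x = 0: O_x − T·cos47° = 0 → O_x = 8.38627 × 0.681998 = 5.719 kN.
ΣF_y = 0: O_y + T·sin47° − 10 = 0 → O_y = 10 − 8.38627 × 0.731354 = 3.867 kN.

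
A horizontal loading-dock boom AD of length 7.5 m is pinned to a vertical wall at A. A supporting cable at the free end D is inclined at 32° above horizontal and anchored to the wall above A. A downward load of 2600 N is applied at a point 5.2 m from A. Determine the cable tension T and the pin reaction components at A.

T = 3402 N, A_x = 2885 N, A_y = 797.3 N

ΣM about A: T·sin32°·7.5 − 2600·5.2 = 0 → T = 13520/(7.5·0.529919) = 3401.78 ≈ 3402 N.
ΣF_x = 0: A_x − T·cos32° = 0 → A_x = 3401.78 × 0.848048 = 2885 N.
ΣF_y = 0: A_y + T·sin32° − 2600 = 0 → A_y = 2600 − 3401.78 × 0.529919 = 797.3 N.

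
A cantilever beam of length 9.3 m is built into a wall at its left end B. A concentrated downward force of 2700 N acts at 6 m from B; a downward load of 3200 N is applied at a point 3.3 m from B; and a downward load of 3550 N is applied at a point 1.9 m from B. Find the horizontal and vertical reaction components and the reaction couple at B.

B_x = 0, B_y = 9450 N, M_B = 33500 N·m

ΣF_x = 0: B_x = 0.
ΣF_y = 0: B_y − 2700 − 3200 − 3550 = 0 → B_y = 9450 N.
ΣM about B: M_B − 2700·6 − 3200·3.3 − 3550·1.9 = 0 → M_B = 33500 N·m.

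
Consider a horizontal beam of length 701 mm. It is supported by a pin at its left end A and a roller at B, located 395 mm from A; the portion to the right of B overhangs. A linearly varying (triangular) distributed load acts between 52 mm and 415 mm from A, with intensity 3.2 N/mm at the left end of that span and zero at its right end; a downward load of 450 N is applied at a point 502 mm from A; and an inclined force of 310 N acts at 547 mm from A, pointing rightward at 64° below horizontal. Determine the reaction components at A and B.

A_x = -135.9 N, A_y = 97.31 N, B_y = 1212 N

Resultant of the triangular load: ½ × 3.2 × 363 = 580.8 N, acting at 173 mm from A (one-third of the span from the peak).
Taking moments about A: B_y·395 − (½·3.2·363)·173 − 450·502 − 310·sin64°·547 = 0 → B_y = 478787/395 = 1212.12 ≈ 1212 N.
ΣF_y = 0: A_y + 1212.12 − ½·3.2·363 − 450 − 310·sin64° = 0 → A_y = 97.31 N.
ΣF_x = 0: A_x + 310·cos64° = 0 → A_x = -135.9 N.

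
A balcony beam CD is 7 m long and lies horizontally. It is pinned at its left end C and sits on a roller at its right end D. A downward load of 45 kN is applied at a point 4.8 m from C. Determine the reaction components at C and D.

C_x = 0, C_y = 14.14 kN, D_y = 30.86 kN

Moments about C: D_y·7 − 45·4.8 = 0 → D_y = 216/7 = 30.8571 ≈ 30.86 kN.
ΣF_y = 0: C_y + 30.8571 − 45 = 0 → C_y = 14.14 kN.
ΣF_x = 0: no horizontal applied forces, so C_x = 0.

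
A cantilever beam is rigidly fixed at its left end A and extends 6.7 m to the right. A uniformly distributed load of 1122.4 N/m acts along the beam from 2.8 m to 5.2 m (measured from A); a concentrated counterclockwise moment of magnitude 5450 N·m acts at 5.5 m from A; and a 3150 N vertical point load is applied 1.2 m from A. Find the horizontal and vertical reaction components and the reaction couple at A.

A_x = 0, A_y = 5844 N, M_A = 9105 N·m

Resultant of the distributed load: 1122.4 × 2.4 = 2693.76 N at 4 m from A.
ΣF_x = 0: A_x = 0.
ΣF_y = 0: A_y − 1122.4·2.4 − 3150 = 0 → A_y = 5844 N.
ΣM about A: M_A − (1122.4·2.4)·4 + 5450 − 3150·1.2 = 0 → M_A = 9105 N·m.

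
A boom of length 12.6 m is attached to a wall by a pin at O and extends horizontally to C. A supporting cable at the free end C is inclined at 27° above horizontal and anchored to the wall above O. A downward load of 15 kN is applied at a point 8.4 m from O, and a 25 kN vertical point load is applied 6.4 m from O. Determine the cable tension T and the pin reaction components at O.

T = 50.00 kN, O_x = 44.55 kN, O_y = 17.30 kN

ΣM about O: T·sin27°·12.6 − 15·8.4 − 25·6.4 = 0 → T = 286/(12.6·0.45399) = 49.9976 ≈ 50.00 kN.
ΣF_x = 0: O_x − T·cos27° = 0 → O_x = 49.9976 × 0.891007 = 44.55 kN.
ΣF_y = 0: O_y + T·sin27° − 15 − 25 = 0 → O_y = 40 − 49.9976 × 0.45399 = 17.30 kN.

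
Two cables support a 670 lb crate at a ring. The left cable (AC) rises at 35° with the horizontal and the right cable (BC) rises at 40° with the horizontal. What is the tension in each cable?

ΣF_x = 0: −T_AC·cos35° + T_BC·cos40° = 0 → T_BC = 1.06933·T_AC.
ΣF_y = 0: T_AC·sin35° + T_BC·sin40° = 670.
Substitute: T_AC·(0.573576 + 1.06933·0.642788) = 670 → T_AC = 531.354 ≈ 531.4 lb.
Then T_BC = 1.06933 × 531.354 = 568.2 lb.

T_AC = 531.4 lb, T_BC = 568.2 lb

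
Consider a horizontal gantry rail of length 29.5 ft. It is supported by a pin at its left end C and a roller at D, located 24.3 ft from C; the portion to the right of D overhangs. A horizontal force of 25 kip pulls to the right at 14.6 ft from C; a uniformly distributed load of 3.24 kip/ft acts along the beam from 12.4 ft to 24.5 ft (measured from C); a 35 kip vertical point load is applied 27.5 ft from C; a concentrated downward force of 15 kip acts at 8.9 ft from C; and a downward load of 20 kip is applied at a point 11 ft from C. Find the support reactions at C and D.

Resultant of the distributed load: 3.24 × 12.1 = 39.204 kip at 18.45 ft from C.
Taking moments about C: D_y·24.3 − (3.24·12.1)·18.45 − 35·27.5 − 15·8.9 − 20·11 = 0 → D_y = 2039.3138/24.3 = 83.9224 ≈ 83.92 kip.
ΣF_y = 0: C_y + 83.9224 − 3.24·12.1 − 35 − 15 − 20 = 0 → C_y = 25.28 kip.
ΣF_x = 0: C_x + 25 = 0 → C_x = -25.00 kip.

C_x = -25.00 kip, C_y = 25.28 kip, D_y = 83.92 kip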